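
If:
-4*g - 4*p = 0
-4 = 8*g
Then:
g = -1/2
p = 1/2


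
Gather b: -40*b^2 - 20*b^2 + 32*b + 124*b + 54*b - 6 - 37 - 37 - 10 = -60*b^2 + 210*b - 90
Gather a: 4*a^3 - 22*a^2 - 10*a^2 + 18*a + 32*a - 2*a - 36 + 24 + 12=4*a^3 - 32*a^2 + 48*a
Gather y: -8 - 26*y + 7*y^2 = 7*y^2 - 26*y - 8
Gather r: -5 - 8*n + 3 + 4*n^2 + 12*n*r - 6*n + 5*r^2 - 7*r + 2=4*n^2 - 14*n + 5*r^2 + r*(12*n - 7)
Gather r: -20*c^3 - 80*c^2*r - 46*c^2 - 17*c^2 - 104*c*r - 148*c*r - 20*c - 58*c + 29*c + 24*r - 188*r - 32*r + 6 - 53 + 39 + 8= -20*c^3 - 63*c^2 - 49*c + r*(-80*c^2 - 252*c - 196)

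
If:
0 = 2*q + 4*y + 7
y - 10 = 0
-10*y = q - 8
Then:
No Solution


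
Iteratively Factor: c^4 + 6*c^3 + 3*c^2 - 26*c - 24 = (c + 1)*(c^3 + 5*c^2 - 2*c - 24) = (c + 1)*(c + 4)*(c^2 + c - 6) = (c + 1)*(c + 3)*(c + 4)*(c - 2)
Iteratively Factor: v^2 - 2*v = (v)*(v - 2)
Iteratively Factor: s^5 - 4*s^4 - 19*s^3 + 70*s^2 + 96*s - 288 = (s - 2)*(s^4 - 2*s^3 - 23*s^2 + 24*s + 144) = (s - 4)*(s - 2)*(s^3 + 2*s^2 - 15*s - 36) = (s - 4)*(s - 2)*(s + 3)*(s^2 - s - 12) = (s - 4)^2*(s - 2)*(s + 3)*(s + 3)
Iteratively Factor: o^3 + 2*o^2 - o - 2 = (o + 2)*(o^2 - 1) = (o + 1)*(o + 2)*(o - 1)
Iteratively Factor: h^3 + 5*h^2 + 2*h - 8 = (h + 2)*(h^2 + 3*h - 4) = (h - 1)*(h + 2)*(h + 4)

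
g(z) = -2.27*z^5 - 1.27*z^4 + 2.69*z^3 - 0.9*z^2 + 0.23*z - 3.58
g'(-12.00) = -225391.45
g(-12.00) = 533729.66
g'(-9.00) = -70093.93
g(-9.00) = 123669.20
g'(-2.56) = -344.52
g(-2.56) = 139.85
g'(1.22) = -24.32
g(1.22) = -8.70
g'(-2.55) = -338.38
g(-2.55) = 136.43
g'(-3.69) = -1732.28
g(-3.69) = 1165.66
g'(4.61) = -5460.51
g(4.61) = -5058.10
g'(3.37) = -1572.53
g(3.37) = -1060.55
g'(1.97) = -181.78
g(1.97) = -72.53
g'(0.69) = -1.41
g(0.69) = -3.61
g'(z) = -11.35*z^4 - 5.08*z^3 + 8.07*z^2 - 1.8*z + 0.23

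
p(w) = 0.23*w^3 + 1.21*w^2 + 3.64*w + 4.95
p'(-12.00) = 73.96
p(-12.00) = -261.93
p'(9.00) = 81.31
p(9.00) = 303.39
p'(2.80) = 15.83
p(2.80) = 29.68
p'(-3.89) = 4.67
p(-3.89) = -4.44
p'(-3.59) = 3.84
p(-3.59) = -3.16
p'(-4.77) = 7.80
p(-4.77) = -9.84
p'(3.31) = 19.21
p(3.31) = 38.60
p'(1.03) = 6.86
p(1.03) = 10.23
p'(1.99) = 11.19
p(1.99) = 18.80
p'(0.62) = 5.41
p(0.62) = 7.73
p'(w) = 0.69*w^2 + 2.42*w + 3.64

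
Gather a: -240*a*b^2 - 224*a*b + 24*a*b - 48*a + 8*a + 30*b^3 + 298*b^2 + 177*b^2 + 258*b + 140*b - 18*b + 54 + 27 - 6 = a*(-240*b^2 - 200*b - 40) + 30*b^3 + 475*b^2 + 380*b + 75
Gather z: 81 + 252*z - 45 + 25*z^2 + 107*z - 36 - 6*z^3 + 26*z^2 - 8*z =-6*z^3 + 51*z^2 + 351*z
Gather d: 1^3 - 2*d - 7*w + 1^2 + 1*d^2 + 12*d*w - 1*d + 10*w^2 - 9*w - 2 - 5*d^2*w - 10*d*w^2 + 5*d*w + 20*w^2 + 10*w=d^2*(1 - 5*w) + d*(-10*w^2 + 17*w - 3) + 30*w^2 - 6*w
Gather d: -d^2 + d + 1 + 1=-d^2 + d + 2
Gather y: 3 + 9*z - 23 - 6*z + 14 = 3*z - 6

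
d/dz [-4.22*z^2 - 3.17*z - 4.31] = -8.44*z - 3.17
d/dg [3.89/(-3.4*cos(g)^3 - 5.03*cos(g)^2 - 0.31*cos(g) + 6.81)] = (39.678*sin(g)^2 - 39.1334*cos(g) - 40.8839)*sin(g)/(3.4*cos(g)^3 + 5.03*cos(g)^2 + 0.31*cos(g) - 6.81)^2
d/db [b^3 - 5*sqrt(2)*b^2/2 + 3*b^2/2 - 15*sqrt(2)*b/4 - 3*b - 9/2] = 3*b^2 - 5*sqrt(2)*b + 3*b - 15*sqrt(2)/4 - 3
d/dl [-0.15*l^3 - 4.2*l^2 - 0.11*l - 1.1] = -0.45*l^2 - 8.4*l - 0.11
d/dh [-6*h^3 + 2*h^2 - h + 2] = -18*h^2 + 4*h - 1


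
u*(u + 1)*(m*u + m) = m*u^3 + 2*m*u^2 + m*u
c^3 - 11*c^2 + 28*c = c*(c - 7)*(c - 4)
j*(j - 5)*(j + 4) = j^3 - j^2 - 20*j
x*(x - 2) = x^2 - 2*x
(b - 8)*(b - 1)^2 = b^3 - 10*b^2 + 17*b - 8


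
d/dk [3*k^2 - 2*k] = 6*k - 2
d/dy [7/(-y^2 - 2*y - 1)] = 14*(y + 1)/(y^2 + 2*y + 1)^2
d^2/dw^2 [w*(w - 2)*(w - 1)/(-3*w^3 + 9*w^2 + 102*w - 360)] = 8*(-9*w^5 + 87*w^4 - 369*w^3 + 1410*w^2 - 3780*w + 2920)/(w^9 - 9*w^8 - 75*w^7 + 945*w^6 + 390*w^5 - 31644*w^4 + 77336*w^3 + 286560*w^2 - 1468800*w + 1728000)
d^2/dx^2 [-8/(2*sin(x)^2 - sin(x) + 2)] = 8*(16*sin(x)^4 - 6*sin(x)^3 - 39*sin(x)^2 + 14*sin(x) + 6)/(-sin(x) - cos(2*x) + 3)^3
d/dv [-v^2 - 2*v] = -2*v - 2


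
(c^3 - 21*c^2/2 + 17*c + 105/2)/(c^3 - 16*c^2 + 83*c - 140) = (c + 3/2)/(c - 4)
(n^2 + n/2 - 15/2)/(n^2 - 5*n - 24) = (n - 5/2)/(n - 8)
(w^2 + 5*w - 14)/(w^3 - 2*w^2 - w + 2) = (w + 7)/(w^2 - 1)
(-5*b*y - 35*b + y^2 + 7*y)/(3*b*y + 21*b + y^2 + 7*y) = (-5*b + y)/(3*b + y)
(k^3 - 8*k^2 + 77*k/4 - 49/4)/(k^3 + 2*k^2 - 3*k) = (k^2 - 7*k + 49/4)/(k*(k + 3))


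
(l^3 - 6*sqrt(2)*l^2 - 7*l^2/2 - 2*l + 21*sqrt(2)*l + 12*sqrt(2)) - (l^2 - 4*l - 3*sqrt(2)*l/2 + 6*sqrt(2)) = l^3 - 6*sqrt(2)*l^2 - 9*l^2/2 + 2*l + 45*sqrt(2)*l/2 + 6*sqrt(2)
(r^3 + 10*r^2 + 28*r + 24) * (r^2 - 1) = r^5 + 10*r^4 + 27*r^3 + 14*r^2 - 28*r - 24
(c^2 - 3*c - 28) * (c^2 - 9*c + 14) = c^4 - 12*c^3 + 13*c^2 + 210*c - 392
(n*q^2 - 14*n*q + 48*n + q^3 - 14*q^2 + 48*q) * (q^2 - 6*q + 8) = n*q^4 - 20*n*q^3 + 140*n*q^2 - 400*n*q + 384*n + q^5 - 20*q^4 + 140*q^3 - 400*q^2 + 384*q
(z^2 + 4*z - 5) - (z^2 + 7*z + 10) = -3*z - 15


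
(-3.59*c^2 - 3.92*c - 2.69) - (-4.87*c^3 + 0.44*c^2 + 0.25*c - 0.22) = 4.87*c^3 - 4.03*c^2 - 4.17*c - 2.47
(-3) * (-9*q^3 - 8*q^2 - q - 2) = 27*q^3 + 24*q^2 + 3*q + 6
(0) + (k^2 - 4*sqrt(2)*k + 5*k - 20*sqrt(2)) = k^2 - 4*sqrt(2)*k + 5*k - 20*sqrt(2)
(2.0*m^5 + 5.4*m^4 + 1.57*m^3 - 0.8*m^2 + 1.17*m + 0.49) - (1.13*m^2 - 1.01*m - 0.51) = 2.0*m^5 + 5.4*m^4 + 1.57*m^3 - 1.93*m^2 + 2.18*m + 1.0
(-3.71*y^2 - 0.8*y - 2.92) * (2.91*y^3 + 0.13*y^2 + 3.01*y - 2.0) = -10.7961*y^5 - 2.8103*y^4 - 19.7683*y^3 + 4.6324*y^2 - 7.1892*y + 5.84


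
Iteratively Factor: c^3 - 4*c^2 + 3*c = (c)*(c^2 - 4*c + 3) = c*(c - 1)*(c - 3)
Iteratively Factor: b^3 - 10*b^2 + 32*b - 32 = (b - 4)*(b^2 - 6*b + 8) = (b - 4)^2*(b - 2)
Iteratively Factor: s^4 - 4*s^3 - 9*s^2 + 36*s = (s)*(s^3 - 4*s^2 - 9*s + 36) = s*(s - 4)*(s^2 - 9) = s*(s - 4)*(s + 3)*(s - 3)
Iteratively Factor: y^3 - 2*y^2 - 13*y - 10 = (y - 5)*(y^2 + 3*y + 2) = (y - 5)*(y + 2)*(y + 1)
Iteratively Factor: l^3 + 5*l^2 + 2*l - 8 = (l + 4)*(l^2 + l - 2) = (l + 2)*(l + 4)*(l - 1)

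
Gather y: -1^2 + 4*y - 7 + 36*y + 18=40*y + 10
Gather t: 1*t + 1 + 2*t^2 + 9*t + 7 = 2*t^2 + 10*t + 8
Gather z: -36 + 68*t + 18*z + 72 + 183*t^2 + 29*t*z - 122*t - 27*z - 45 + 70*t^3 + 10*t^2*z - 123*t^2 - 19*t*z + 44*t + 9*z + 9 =70*t^3 + 60*t^2 - 10*t + z*(10*t^2 + 10*t)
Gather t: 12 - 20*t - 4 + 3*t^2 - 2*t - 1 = 3*t^2 - 22*t + 7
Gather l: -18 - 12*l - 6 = -12*l - 24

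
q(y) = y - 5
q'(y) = 1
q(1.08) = -3.92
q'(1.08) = 1.00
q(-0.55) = -5.55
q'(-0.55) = 1.00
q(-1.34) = -6.34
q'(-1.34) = 1.00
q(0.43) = -4.57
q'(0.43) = 1.00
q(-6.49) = -11.49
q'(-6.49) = 1.00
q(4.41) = -0.59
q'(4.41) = 1.00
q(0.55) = -4.45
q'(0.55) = 1.00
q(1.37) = -3.63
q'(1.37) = 1.00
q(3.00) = -2.00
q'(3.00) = 1.00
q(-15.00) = -20.00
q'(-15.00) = 1.00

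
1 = 1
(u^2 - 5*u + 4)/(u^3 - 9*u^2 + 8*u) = (u - 4)/(u*(u - 8))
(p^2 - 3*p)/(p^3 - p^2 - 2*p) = (3 - p)/(-p^2 + p + 2)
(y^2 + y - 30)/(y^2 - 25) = (y + 6)/(y + 5)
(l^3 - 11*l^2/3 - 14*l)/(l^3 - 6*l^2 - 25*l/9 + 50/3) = 3*l*(3*l + 7)/(9*l^2 - 25)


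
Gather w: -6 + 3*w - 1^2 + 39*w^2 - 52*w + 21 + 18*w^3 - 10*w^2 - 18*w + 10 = 18*w^3 + 29*w^2 - 67*w + 24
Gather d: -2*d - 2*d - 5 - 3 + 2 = -4*d - 6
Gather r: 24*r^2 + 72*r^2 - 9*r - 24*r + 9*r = 96*r^2 - 24*r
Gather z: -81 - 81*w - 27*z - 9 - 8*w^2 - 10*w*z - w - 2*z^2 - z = -8*w^2 - 82*w - 2*z^2 + z*(-10*w - 28) - 90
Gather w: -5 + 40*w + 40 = 40*w + 35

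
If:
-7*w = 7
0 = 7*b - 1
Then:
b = 1/7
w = -1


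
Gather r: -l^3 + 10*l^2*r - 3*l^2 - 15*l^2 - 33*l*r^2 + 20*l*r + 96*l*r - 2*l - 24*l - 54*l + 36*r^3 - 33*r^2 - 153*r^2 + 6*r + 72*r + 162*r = -l^3 - 18*l^2 - 80*l + 36*r^3 + r^2*(-33*l - 186) + r*(10*l^2 + 116*l + 240)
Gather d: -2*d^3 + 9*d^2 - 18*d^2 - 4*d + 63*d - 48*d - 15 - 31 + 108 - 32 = -2*d^3 - 9*d^2 + 11*d + 30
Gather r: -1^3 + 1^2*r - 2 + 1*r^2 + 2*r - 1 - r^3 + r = -r^3 + r^2 + 4*r - 4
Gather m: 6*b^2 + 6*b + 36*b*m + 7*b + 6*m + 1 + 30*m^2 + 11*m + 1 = 6*b^2 + 13*b + 30*m^2 + m*(36*b + 17) + 2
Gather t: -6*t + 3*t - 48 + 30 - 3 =-3*t - 21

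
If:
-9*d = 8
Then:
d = -8/9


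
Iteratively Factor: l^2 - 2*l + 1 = (l - 1)*(l - 1)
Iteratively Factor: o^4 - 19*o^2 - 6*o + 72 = (o + 3)*(o^3 - 3*o^2 - 10*o + 24) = (o - 4)*(o + 3)*(o^2 + o - 6) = (o - 4)*(o + 3)^2*(o - 2)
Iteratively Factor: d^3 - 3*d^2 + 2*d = (d - 2)*(d^2 - d) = d*(d - 2)*(d - 1)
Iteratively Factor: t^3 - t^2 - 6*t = (t)*(t^2 - t - 6) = t*(t + 2)*(t - 3)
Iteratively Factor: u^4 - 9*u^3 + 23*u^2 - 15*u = (u - 1)*(u^3 - 8*u^2 + 15*u) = u*(u - 1)*(u^2 - 8*u + 15) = u*(u - 5)*(u - 1)*(u - 3)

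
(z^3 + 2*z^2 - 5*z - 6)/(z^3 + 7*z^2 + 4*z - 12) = (z^3 + 2*z^2 - 5*z - 6)/(z^3 + 7*z^2 + 4*z - 12)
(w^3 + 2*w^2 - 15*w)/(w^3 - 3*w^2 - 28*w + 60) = w*(w - 3)/(w^2 - 8*w + 12)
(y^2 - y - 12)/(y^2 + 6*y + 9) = (y - 4)/(y + 3)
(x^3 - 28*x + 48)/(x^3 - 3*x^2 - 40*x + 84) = (x - 4)/(x - 7)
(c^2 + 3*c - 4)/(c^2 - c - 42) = (-c^2 - 3*c + 4)/(-c^2 + c + 42)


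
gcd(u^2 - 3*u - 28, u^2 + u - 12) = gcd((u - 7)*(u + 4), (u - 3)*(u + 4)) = u + 4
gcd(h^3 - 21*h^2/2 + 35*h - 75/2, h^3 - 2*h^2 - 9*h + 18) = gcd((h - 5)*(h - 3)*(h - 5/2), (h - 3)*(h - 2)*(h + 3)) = h - 3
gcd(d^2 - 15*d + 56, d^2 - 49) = d - 7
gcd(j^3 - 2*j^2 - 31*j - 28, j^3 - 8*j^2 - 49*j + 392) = j - 7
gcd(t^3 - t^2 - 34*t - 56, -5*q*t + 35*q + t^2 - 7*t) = t - 7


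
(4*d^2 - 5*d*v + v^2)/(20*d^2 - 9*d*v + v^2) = (-d + v)/(-5*d + v)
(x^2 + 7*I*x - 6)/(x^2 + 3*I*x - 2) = (x + 6*I)/(x + 2*I)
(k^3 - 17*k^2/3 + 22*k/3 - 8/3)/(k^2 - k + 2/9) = 3*(k^2 - 5*k + 4)/(3*k - 1)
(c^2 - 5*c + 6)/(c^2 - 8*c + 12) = (c - 3)/(c - 6)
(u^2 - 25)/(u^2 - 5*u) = (u + 5)/u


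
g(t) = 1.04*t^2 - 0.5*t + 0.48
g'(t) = 2.08*t - 0.5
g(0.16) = 0.43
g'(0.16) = -0.17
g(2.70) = 6.71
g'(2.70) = 5.12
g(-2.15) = 6.36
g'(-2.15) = -4.97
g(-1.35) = 3.05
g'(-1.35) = -3.31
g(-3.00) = 11.34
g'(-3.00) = -6.74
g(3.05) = 8.63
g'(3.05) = 5.84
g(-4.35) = 22.33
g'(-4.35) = -9.55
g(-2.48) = 8.12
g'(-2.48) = -5.66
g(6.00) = 34.92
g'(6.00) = 11.98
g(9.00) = 80.22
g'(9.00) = 18.22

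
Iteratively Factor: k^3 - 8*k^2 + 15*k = (k)*(k^2 - 8*k + 15) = k*(k - 3)*(k - 5)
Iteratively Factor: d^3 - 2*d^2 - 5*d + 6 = (d - 3)*(d^2 + d - 2) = (d - 3)*(d - 1)*(d + 2)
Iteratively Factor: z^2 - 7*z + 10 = (z - 2)*(z - 5)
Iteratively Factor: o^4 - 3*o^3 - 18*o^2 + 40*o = (o + 4)*(o^3 - 7*o^2 + 10*o) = (o - 2)*(o + 4)*(o^2 - 5*o) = o*(o - 2)*(o + 4)*(o - 5)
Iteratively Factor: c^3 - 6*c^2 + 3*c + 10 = (c - 5)*(c^2 - c - 2) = (c - 5)*(c - 2)*(c + 1)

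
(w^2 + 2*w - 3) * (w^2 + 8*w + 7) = w^4 + 10*w^3 + 20*w^2 - 10*w - 21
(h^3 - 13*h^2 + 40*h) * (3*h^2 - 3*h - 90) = 3*h^5 - 42*h^4 + 69*h^3 + 1050*h^2 - 3600*h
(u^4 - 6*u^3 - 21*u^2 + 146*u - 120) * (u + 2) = u^5 - 4*u^4 - 33*u^3 + 104*u^2 + 172*u - 240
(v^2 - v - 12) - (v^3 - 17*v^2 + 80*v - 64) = -v^3 + 18*v^2 - 81*v + 52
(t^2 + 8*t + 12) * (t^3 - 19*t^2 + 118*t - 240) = t^5 - 11*t^4 - 22*t^3 + 476*t^2 - 504*t - 2880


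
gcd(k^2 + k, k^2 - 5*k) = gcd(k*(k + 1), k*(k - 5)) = k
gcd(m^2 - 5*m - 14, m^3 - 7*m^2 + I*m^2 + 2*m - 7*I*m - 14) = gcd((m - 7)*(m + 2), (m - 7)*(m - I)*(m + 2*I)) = m - 7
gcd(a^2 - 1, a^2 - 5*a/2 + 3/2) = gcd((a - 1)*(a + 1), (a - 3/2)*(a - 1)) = a - 1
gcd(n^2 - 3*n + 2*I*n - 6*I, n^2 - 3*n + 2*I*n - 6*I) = n^2 + n*(-3 + 2*I) - 6*I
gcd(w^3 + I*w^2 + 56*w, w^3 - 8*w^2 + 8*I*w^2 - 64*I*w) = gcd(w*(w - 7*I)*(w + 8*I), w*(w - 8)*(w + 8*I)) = w^2 + 8*I*w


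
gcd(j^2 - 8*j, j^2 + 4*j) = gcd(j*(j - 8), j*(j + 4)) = j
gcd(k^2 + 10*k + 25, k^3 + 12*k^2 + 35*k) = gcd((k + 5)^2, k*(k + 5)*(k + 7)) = k + 5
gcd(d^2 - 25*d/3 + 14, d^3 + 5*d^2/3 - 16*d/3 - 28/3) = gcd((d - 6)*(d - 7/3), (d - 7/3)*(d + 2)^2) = d - 7/3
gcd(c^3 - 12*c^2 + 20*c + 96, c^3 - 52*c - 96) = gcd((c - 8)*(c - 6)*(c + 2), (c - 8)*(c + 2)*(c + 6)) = c^2 - 6*c - 16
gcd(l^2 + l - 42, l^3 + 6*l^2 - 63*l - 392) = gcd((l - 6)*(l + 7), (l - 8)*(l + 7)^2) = l + 7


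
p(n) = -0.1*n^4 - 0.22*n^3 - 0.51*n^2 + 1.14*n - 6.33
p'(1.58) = -3.70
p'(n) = -0.4*n^3 - 0.66*n^2 - 1.02*n + 1.14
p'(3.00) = -18.66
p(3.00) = -21.54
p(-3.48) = -21.87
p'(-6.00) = 69.90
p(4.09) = -53.23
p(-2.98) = -16.32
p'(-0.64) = 1.63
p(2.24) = -11.33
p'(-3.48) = 13.55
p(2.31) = -11.98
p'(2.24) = -8.95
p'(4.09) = -41.44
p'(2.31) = -9.67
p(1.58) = -7.29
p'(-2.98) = 8.90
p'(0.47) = 0.47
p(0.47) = -5.93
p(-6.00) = -113.61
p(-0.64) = -7.23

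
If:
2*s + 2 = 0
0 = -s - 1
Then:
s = -1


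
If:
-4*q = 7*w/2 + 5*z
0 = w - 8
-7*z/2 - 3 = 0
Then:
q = -83/14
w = 8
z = -6/7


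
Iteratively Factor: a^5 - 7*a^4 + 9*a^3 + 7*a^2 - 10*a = (a - 5)*(a^4 - 2*a^3 - a^2 + 2*a) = (a - 5)*(a - 1)*(a^3 - a^2 - 2*a) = (a - 5)*(a - 1)*(a + 1)*(a^2 - 2*a) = (a - 5)*(a - 2)*(a - 1)*(a + 1)*(a)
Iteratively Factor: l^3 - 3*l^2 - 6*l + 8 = (l + 2)*(l^2 - 5*l + 4) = (l - 4)*(l + 2)*(l - 1)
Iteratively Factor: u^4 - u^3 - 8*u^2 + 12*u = (u - 2)*(u^3 + u^2 - 6*u) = (u - 2)*(u + 3)*(u^2 - 2*u) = u*(u - 2)*(u + 3)*(u - 2)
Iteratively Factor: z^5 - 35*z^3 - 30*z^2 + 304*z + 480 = (z - 4)*(z^4 + 4*z^3 - 19*z^2 - 106*z - 120) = (z - 5)*(z - 4)*(z^3 + 9*z^2 + 26*z + 24) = (z - 5)*(z - 4)*(z + 3)*(z^2 + 6*z + 8) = (z - 5)*(z - 4)*(z + 2)*(z + 3)*(z + 4)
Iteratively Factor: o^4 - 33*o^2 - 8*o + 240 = (o + 4)*(o^3 - 4*o^2 - 17*o + 60) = (o - 5)*(o + 4)*(o^2 + o - 12) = (o - 5)*(o - 3)*(o + 4)*(o + 4)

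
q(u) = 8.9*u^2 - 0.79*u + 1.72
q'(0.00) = -0.79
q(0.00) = 1.72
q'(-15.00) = -267.79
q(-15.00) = 2016.07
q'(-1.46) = -26.78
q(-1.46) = 21.84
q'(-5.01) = -89.97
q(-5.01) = 229.07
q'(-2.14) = -38.88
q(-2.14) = 44.17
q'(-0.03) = -1.32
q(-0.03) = 1.75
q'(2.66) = 46.56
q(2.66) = 62.59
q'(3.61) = 63.47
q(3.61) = 114.85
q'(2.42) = 42.29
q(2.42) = 51.93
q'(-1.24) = -22.86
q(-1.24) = 16.38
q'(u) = 17.8*u - 0.79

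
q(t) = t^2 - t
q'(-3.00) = -7.00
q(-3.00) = 12.00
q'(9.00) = 17.00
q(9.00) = 72.00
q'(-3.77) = -8.54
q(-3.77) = 17.98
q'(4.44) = 7.88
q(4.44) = 15.27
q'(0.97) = 0.94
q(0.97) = -0.03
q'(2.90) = 4.80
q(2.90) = 5.51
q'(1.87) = 2.74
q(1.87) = 1.63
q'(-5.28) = -11.56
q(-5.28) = 33.16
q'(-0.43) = -1.86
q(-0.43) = 0.61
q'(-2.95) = -6.90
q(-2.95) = 11.65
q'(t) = 2*t - 1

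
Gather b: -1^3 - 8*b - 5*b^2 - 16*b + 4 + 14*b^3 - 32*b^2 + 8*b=14*b^3 - 37*b^2 - 16*b + 3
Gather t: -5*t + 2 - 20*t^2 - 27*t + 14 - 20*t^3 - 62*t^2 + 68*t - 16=-20*t^3 - 82*t^2 + 36*t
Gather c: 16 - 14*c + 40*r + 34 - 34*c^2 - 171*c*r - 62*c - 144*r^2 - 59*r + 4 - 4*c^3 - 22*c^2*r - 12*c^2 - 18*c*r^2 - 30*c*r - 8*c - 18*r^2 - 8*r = -4*c^3 + c^2*(-22*r - 46) + c*(-18*r^2 - 201*r - 84) - 162*r^2 - 27*r + 54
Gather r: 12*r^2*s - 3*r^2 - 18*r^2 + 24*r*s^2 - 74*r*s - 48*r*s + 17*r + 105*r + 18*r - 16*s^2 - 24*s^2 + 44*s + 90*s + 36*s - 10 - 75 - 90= r^2*(12*s - 21) + r*(24*s^2 - 122*s + 140) - 40*s^2 + 170*s - 175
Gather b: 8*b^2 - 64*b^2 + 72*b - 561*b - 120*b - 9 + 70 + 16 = -56*b^2 - 609*b + 77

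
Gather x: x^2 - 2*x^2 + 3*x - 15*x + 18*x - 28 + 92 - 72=-x^2 + 6*x - 8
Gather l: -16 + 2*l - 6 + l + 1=3*l - 21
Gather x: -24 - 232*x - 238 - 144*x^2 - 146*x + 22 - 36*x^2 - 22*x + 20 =-180*x^2 - 400*x - 220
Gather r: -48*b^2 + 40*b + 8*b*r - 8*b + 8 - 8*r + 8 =-48*b^2 + 32*b + r*(8*b - 8) + 16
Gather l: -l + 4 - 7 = -l - 3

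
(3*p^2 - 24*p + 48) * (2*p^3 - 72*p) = 6*p^5 - 48*p^4 - 120*p^3 + 1728*p^2 - 3456*p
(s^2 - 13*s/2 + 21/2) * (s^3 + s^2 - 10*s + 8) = s^5 - 11*s^4/2 - 6*s^3 + 167*s^2/2 - 157*s + 84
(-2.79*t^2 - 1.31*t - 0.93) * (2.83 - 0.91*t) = 2.5389*t^3 - 6.7036*t^2 - 2.861*t - 2.6319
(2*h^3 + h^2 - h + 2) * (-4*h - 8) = -8*h^4 - 20*h^3 - 4*h^2 - 16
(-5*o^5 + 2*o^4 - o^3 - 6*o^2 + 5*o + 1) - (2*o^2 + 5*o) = -5*o^5 + 2*o^4 - o^3 - 8*o^2 + 1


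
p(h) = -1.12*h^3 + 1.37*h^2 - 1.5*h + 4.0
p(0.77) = 3.15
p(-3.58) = 78.32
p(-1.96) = 20.64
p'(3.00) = -23.52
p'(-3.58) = -54.37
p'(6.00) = -106.02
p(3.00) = -18.41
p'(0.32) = -0.97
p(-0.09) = 4.15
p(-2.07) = 22.91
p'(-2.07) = -21.57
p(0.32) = 3.62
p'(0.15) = -1.16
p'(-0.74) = -5.37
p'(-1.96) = -19.78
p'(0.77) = -1.38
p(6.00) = -197.60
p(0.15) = 3.80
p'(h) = -3.36*h^2 + 2.74*h - 1.5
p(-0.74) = 6.31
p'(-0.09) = -1.77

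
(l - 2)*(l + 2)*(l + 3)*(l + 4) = l^4 + 7*l^3 + 8*l^2 - 28*l - 48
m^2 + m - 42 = (m - 6)*(m + 7)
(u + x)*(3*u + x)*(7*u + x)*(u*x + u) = 21*u^4*x + 21*u^4 + 31*u^3*x^2 + 31*u^3*x + 11*u^2*x^3 + 11*u^2*x^2 + u*x^4 + u*x^3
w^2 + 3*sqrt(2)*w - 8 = (w - sqrt(2))*(w + 4*sqrt(2))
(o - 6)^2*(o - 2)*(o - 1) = o^4 - 15*o^3 + 74*o^2 - 132*o + 72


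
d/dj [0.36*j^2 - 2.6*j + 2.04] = 0.72*j - 2.6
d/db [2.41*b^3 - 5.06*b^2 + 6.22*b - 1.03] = 7.23*b^2 - 10.12*b + 6.22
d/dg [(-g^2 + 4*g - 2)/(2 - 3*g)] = (3*g^2 - 4*g + 2)/(9*g^2 - 12*g + 4)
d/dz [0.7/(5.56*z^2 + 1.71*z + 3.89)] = (-7.784*z - 1.197)/(5.56*z^2 + 1.71*z + 3.89)^2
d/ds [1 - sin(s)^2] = -sin(2*s)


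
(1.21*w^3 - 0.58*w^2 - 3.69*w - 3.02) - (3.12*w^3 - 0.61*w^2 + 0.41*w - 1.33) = -1.91*w^3 + 0.03*w^2 - 4.1*w - 1.69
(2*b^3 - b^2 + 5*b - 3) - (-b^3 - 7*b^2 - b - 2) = 3*b^3 + 6*b^2 + 6*b - 1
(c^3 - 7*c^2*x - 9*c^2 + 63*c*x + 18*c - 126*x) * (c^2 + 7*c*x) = c^5 - 9*c^4 - 49*c^3*x^2 + 18*c^3 + 441*c^2*x^2 - 882*c*x^2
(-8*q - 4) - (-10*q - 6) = 2*q + 2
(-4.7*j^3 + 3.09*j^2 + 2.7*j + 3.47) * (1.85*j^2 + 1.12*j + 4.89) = -8.695*j^5 + 0.452499999999999*j^4 - 14.5272*j^3 + 24.5536*j^2 + 17.0894*j + 16.9683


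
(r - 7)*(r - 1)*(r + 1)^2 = r^4 - 6*r^3 - 8*r^2 + 6*r + 7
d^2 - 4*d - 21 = (d - 7)*(d + 3)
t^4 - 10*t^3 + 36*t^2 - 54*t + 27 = (t - 3)^3*(t - 1)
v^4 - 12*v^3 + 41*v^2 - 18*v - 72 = (v - 6)*(v - 4)*(v - 3)*(v + 1)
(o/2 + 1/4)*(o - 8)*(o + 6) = o^3/2 - 3*o^2/4 - 49*o/2 - 12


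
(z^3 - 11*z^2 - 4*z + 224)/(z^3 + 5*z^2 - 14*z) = (z^3 - 11*z^2 - 4*z + 224)/(z*(z^2 + 5*z - 14))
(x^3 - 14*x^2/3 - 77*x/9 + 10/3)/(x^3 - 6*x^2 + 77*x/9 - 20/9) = (3*x^2 - 13*x - 30)/(3*x^2 - 17*x + 20)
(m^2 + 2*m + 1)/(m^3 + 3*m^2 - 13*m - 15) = (m + 1)/(m^2 + 2*m - 15)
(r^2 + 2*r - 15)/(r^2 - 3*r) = (r + 5)/r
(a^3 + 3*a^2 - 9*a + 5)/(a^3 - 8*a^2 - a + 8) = (a^2 + 4*a - 5)/(a^2 - 7*a - 8)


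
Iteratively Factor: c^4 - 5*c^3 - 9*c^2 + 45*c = (c)*(c^3 - 5*c^2 - 9*c + 45) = c*(c + 3)*(c^2 - 8*c + 15) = c*(c - 3)*(c + 3)*(c - 5)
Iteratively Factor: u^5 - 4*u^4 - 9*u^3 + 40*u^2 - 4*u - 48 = (u - 4)*(u^4 - 9*u^2 + 4*u + 12) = (u - 4)*(u + 3)*(u^3 - 3*u^2 + 4) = (u - 4)*(u - 2)*(u + 3)*(u^2 - u - 2) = (u - 4)*(u - 2)*(u + 1)*(u + 3)*(u - 2)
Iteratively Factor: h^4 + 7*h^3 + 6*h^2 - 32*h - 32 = (h + 4)*(h^3 + 3*h^2 - 6*h - 8) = (h + 1)*(h + 4)*(h^2 + 2*h - 8) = (h - 2)*(h + 1)*(h + 4)*(h + 4)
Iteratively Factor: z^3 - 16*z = (z - 4)*(z^2 + 4*z) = (z - 4)*(z + 4)*(z)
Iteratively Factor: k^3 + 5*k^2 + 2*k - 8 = (k - 1)*(k^2 + 6*k + 8) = (k - 1)*(k + 2)*(k + 4)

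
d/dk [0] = 0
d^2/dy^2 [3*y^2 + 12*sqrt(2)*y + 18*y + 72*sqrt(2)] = 6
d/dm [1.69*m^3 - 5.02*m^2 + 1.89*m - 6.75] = 5.07*m^2 - 10.04*m + 1.89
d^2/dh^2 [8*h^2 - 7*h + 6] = 16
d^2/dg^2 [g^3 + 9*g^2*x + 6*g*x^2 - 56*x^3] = 6*g + 18*x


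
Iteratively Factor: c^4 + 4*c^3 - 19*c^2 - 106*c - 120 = (c + 2)*(c^3 + 2*c^2 - 23*c - 60) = (c + 2)*(c + 3)*(c^2 - c - 20) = (c + 2)*(c + 3)*(c + 4)*(c - 5)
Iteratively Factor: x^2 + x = (x)*(x + 1)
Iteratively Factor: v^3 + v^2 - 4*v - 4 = (v - 2)*(v^2 + 3*v + 2) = (v - 2)*(v + 1)*(v + 2)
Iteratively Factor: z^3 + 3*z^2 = (z + 3)*(z^2) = z*(z + 3)*(z)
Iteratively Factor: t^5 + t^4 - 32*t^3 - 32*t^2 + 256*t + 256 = (t - 4)*(t^4 + 5*t^3 - 12*t^2 - 80*t - 64) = (t - 4)*(t + 4)*(t^3 + t^2 - 16*t - 16) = (t - 4)^2*(t + 4)*(t^2 + 5*t + 4) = (t - 4)^2*(t + 4)^2*(t + 1)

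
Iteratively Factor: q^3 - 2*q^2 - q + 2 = (q - 1)*(q^2 - q - 2) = (q - 2)*(q - 1)*(q + 1)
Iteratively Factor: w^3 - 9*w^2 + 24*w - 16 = (w - 1)*(w^2 - 8*w + 16) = (w - 4)*(w - 1)*(w - 4)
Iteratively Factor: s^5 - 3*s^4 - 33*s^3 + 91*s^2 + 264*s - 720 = (s - 3)*(s^4 - 33*s^2 - 8*s + 240) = (s - 3)*(s + 4)*(s^3 - 4*s^2 - 17*s + 60) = (s - 3)^2*(s + 4)*(s^2 - s - 20) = (s - 3)^2*(s + 4)^2*(s - 5)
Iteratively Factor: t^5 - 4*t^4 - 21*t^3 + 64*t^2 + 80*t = (t - 5)*(t^4 + t^3 - 16*t^2 - 16*t) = (t - 5)*(t + 1)*(t^3 - 16*t) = (t - 5)*(t + 1)*(t + 4)*(t^2 - 4*t) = t*(t - 5)*(t + 1)*(t + 4)*(t - 4)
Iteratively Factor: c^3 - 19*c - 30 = (c + 2)*(c^2 - 2*c - 15) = (c - 5)*(c + 2)*(c + 3)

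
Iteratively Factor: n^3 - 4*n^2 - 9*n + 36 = (n - 4)*(n^2 - 9) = (n - 4)*(n + 3)*(n - 3)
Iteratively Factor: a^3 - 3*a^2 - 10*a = (a)*(a^2 - 3*a - 10) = a*(a - 5)*(a + 2)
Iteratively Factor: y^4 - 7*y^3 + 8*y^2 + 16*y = (y + 1)*(y^3 - 8*y^2 + 16*y) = (y - 4)*(y + 1)*(y^2 - 4*y) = y*(y - 4)*(y + 1)*(y - 4)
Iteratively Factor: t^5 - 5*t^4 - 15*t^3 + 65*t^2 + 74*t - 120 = (t + 3)*(t^4 - 8*t^3 + 9*t^2 + 38*t - 40) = (t - 1)*(t + 3)*(t^3 - 7*t^2 + 2*t + 40) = (t - 1)*(t + 2)*(t + 3)*(t^2 - 9*t + 20) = (t - 4)*(t - 1)*(t + 2)*(t + 3)*(t - 5)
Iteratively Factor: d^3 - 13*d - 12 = (d + 3)*(d^2 - 3*d - 4) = (d + 1)*(d + 3)*(d - 4)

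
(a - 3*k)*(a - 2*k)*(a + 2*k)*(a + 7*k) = a^4 + 4*a^3*k - 25*a^2*k^2 - 16*a*k^3 + 84*k^4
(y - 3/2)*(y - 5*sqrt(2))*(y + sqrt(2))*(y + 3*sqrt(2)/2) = y^4 - 5*sqrt(2)*y^3/2 - 3*y^3/2 - 22*y^2 + 15*sqrt(2)*y^2/4 - 15*sqrt(2)*y + 33*y + 45*sqrt(2)/2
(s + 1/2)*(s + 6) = s^2 + 13*s/2 + 3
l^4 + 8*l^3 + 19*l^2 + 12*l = l*(l + 1)*(l + 3)*(l + 4)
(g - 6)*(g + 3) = g^2 - 3*g - 18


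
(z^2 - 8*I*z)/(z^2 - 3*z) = (z - 8*I)/(z - 3)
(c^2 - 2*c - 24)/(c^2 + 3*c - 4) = (c - 6)/(c - 1)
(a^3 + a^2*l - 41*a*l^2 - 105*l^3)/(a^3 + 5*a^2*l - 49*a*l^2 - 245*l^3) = (a + 3*l)/(a + 7*l)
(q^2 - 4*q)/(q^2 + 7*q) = (q - 4)/(q + 7)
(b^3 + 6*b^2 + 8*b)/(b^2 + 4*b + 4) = b*(b + 4)/(b + 2)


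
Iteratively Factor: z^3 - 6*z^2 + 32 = (z - 4)*(z^2 - 2*z - 8) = (z - 4)^2*(z + 2)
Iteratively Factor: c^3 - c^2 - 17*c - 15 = (c - 5)*(c^2 + 4*c + 3) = (c - 5)*(c + 3)*(c + 1)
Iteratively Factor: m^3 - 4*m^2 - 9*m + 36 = (m - 4)*(m^2 - 9) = (m - 4)*(m + 3)*(m - 3)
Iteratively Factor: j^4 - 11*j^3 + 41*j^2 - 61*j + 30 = (j - 1)*(j^3 - 10*j^2 + 31*j - 30) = (j - 2)*(j - 1)*(j^2 - 8*j + 15) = (j - 5)*(j - 2)*(j - 1)*(j - 3)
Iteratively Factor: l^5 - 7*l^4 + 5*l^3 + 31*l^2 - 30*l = (l - 3)*(l^4 - 4*l^3 - 7*l^2 + 10*l) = l*(l - 3)*(l^3 - 4*l^2 - 7*l + 10) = l*(l - 5)*(l - 3)*(l^2 + l - 2) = l*(l - 5)*(l - 3)*(l - 1)*(l + 2)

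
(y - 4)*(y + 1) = y^2 - 3*y - 4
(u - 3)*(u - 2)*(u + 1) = u^3 - 4*u^2 + u + 6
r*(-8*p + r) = -8*p*r + r^2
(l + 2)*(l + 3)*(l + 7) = l^3 + 12*l^2 + 41*l + 42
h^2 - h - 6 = (h - 3)*(h + 2)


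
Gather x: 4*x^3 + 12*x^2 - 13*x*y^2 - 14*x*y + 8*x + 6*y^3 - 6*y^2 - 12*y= 4*x^3 + 12*x^2 + x*(-13*y^2 - 14*y + 8) + 6*y^3 - 6*y^2 - 12*y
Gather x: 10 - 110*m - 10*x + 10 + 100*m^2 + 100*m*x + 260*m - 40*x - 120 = 100*m^2 + 150*m + x*(100*m - 50) - 100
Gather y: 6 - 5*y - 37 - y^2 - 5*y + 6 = -y^2 - 10*y - 25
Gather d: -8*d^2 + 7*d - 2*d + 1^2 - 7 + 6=-8*d^2 + 5*d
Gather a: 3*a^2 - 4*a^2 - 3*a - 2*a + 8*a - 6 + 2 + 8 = -a^2 + 3*a + 4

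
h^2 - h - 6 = (h - 3)*(h + 2)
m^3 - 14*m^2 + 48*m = m*(m - 8)*(m - 6)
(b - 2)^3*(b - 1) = b^4 - 7*b^3 + 18*b^2 - 20*b + 8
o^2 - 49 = (o - 7)*(o + 7)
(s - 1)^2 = s^2 - 2*s + 1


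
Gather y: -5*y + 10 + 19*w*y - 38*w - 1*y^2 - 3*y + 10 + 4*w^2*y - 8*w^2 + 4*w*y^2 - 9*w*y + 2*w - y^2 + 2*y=-8*w^2 - 36*w + y^2*(4*w - 2) + y*(4*w^2 + 10*w - 6) + 20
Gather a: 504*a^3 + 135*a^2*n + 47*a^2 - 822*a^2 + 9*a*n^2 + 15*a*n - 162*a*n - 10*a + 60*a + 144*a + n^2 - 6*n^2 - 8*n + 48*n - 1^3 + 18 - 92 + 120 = 504*a^3 + a^2*(135*n - 775) + a*(9*n^2 - 147*n + 194) - 5*n^2 + 40*n + 45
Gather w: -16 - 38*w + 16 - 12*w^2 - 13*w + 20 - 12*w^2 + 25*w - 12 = -24*w^2 - 26*w + 8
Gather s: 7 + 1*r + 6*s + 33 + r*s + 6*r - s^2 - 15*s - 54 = 7*r - s^2 + s*(r - 9) - 14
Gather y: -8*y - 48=-8*y - 48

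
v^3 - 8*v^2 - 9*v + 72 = (v - 8)*(v - 3)*(v + 3)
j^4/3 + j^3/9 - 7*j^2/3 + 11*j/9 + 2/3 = (j/3 + 1)*(j - 2)*(j - 1)*(j + 1/3)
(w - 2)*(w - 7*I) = w^2 - 2*w - 7*I*w + 14*I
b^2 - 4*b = b*(b - 4)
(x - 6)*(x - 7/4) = x^2 - 31*x/4 + 21/2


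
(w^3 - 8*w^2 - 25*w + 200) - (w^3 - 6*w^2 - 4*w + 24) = -2*w^2 - 21*w + 176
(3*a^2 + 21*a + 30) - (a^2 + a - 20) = 2*a^2 + 20*a + 50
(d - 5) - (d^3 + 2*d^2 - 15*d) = -d^3 - 2*d^2 + 16*d - 5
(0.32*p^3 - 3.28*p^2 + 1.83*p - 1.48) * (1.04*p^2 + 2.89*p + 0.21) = 0.3328*p^5 - 2.4864*p^4 - 7.5088*p^3 + 3.0607*p^2 - 3.8929*p - 0.3108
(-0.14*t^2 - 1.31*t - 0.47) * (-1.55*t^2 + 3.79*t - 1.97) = 0.217*t^4 + 1.4999*t^3 - 3.9606*t^2 + 0.7994*t + 0.9259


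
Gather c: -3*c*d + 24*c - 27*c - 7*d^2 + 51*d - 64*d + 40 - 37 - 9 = c*(-3*d - 3) - 7*d^2 - 13*d - 6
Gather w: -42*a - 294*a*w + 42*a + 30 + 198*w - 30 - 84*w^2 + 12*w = -84*w^2 + w*(210 - 294*a)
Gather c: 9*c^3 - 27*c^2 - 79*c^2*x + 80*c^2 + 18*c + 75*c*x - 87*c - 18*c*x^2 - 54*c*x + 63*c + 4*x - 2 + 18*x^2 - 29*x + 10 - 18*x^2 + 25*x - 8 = 9*c^3 + c^2*(53 - 79*x) + c*(-18*x^2 + 21*x - 6)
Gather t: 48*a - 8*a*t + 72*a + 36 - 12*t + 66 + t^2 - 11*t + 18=120*a + t^2 + t*(-8*a - 23) + 120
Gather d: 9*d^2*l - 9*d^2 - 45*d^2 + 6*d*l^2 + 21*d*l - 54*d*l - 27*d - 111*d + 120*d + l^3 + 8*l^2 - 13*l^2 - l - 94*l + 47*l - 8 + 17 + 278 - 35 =d^2*(9*l - 54) + d*(6*l^2 - 33*l - 18) + l^3 - 5*l^2 - 48*l + 252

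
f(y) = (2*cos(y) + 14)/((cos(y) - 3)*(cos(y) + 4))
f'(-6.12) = 0.11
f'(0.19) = 0.13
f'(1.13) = 0.35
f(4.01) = -1.04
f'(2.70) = 0.04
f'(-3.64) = 0.05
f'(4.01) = -0.11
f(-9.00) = -1.01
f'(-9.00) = -0.04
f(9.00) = -1.01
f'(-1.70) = -0.23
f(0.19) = -1.59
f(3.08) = -1.00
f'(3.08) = 0.01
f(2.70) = -1.01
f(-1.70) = -1.13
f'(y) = -2*sin(y)/((cos(y) - 3)*(cos(y) + 4)) + (2*cos(y) + 14)*sin(y)/((cos(y) - 3)*(cos(y) + 4)^2) + (2*cos(y) + 14)*sin(y)/((cos(y) - 3)^2*(cos(y) + 4)) = 2*(cos(y)^2 + 14*cos(y) + 19)*sin(y)/((cos(y) - 3)^2*(cos(y) + 4)^2)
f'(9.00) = 0.04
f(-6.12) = -1.59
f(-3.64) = -1.01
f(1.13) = -1.30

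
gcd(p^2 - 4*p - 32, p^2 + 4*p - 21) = 1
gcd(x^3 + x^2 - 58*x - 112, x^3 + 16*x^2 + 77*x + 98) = x^2 + 9*x + 14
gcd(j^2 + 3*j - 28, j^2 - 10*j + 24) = j - 4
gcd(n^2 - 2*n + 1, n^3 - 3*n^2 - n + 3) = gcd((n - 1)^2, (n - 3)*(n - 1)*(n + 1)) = n - 1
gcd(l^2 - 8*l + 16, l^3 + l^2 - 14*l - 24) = l - 4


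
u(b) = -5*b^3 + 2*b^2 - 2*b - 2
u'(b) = -15*b^2 + 4*b - 2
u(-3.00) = 157.00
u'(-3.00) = -149.00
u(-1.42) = 19.19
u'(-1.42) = -37.93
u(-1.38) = 17.71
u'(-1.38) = -36.09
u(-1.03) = 7.65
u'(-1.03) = -22.03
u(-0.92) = 5.43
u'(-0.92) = -18.38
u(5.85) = -946.26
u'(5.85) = -491.94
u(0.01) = -2.02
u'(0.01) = -1.96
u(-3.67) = 279.43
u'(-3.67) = -218.71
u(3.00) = -125.00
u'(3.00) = -125.00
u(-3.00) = 157.00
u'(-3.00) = -149.00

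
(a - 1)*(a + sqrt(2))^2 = a^3 - a^2 + 2*sqrt(2)*a^2 - 2*sqrt(2)*a + 2*a - 2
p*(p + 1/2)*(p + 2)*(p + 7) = p^4 + 19*p^3/2 + 37*p^2/2 + 7*p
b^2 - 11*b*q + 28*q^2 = (b - 7*q)*(b - 4*q)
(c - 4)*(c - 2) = c^2 - 6*c + 8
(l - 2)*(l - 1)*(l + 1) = l^3 - 2*l^2 - l + 2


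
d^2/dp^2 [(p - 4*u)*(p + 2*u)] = 2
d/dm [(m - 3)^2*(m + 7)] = (m - 3)*(3*m + 11)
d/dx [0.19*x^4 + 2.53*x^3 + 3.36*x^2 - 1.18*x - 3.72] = 0.76*x^3 + 7.59*x^2 + 6.72*x - 1.18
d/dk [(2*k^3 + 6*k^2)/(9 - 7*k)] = 4*k*(-7*k^2 + 3*k + 27)/(49*k^2 - 126*k + 81)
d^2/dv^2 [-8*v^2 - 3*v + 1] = -16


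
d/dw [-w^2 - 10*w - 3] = -2*w - 10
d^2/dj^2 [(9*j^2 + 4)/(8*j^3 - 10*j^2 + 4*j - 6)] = (144*j^6 + 168*j^4 + 206*j^3 - 9*j^2 + 24*j + 37)/(64*j^9 - 240*j^8 + 396*j^7 - 509*j^6 + 558*j^5 - 429*j^4 + 296*j^3 - 171*j^2 + 54*j - 27)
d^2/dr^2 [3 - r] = 0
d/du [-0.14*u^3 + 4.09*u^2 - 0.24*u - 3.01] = -0.42*u^2 + 8.18*u - 0.24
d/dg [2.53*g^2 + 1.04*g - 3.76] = 5.06*g + 1.04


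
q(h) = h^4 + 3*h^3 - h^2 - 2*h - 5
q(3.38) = 223.18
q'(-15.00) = -11447.00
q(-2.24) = -14.08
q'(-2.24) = 2.68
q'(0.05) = -2.08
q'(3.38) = 248.52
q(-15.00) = 40300.00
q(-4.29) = 87.03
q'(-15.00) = -11447.00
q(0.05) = -5.10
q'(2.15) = 75.06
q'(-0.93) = 4.43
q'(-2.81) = -14.07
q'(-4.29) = -143.60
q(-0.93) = -5.67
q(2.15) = 37.26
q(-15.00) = 40300.00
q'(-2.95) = -20.47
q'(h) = 4*h^3 + 9*h^2 - 2*h - 2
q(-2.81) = -11.49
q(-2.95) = -9.09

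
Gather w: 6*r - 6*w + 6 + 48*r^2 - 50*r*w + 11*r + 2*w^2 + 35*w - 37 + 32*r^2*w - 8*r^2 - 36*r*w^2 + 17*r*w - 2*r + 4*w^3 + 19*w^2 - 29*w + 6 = 40*r^2 + 15*r + 4*w^3 + w^2*(21 - 36*r) + w*(32*r^2 - 33*r) - 25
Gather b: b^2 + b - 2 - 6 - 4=b^2 + b - 12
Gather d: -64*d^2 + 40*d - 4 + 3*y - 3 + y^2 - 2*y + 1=-64*d^2 + 40*d + y^2 + y - 6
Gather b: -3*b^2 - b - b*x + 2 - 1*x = -3*b^2 + b*(-x - 1) - x + 2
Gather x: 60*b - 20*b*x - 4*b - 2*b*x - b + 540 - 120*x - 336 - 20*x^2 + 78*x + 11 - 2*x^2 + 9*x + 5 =55*b - 22*x^2 + x*(-22*b - 33) + 220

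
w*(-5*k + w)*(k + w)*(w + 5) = -5*k^2*w^2 - 25*k^2*w - 4*k*w^3 - 20*k*w^2 + w^4 + 5*w^3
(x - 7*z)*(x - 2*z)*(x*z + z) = x^3*z - 9*x^2*z^2 + x^2*z + 14*x*z^3 - 9*x*z^2 + 14*z^3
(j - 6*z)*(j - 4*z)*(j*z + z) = j^3*z - 10*j^2*z^2 + j^2*z + 24*j*z^3 - 10*j*z^2 + 24*z^3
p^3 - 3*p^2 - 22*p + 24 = (p - 6)*(p - 1)*(p + 4)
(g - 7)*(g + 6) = g^2 - g - 42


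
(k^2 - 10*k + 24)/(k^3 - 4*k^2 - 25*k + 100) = (k - 6)/(k^2 - 25)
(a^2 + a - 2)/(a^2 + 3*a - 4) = (a + 2)/(a + 4)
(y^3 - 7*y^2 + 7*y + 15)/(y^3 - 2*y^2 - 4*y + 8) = (y^3 - 7*y^2 + 7*y + 15)/(y^3 - 2*y^2 - 4*y + 8)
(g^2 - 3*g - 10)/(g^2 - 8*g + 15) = (g + 2)/(g - 3)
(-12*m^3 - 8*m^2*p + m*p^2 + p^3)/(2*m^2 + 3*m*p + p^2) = (-6*m^2 - m*p + p^2)/(m + p)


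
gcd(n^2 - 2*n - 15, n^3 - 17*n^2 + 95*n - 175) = n - 5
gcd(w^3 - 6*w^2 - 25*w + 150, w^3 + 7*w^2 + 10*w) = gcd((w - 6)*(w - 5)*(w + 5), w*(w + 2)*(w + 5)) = w + 5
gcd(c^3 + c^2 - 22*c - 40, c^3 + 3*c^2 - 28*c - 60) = c^2 - 3*c - 10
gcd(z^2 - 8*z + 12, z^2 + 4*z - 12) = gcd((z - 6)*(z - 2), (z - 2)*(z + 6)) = z - 2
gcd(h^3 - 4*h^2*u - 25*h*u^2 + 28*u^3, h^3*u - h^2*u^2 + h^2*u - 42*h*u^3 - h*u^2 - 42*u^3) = -h + 7*u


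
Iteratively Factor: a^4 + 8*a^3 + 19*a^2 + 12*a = (a + 3)*(a^3 + 5*a^2 + 4*a) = (a + 1)*(a + 3)*(a^2 + 4*a) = a*(a + 1)*(a + 3)*(a + 4)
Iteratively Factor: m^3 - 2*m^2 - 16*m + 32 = (m + 4)*(m^2 - 6*m + 8) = (m - 2)*(m + 4)*(m - 4)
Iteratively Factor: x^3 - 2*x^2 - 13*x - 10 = (x + 1)*(x^2 - 3*x - 10) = (x - 5)*(x + 1)*(x + 2)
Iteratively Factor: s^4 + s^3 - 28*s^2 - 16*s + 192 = (s - 3)*(s^3 + 4*s^2 - 16*s - 64) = (s - 4)*(s - 3)*(s^2 + 8*s + 16) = (s - 4)*(s - 3)*(s + 4)*(s + 4)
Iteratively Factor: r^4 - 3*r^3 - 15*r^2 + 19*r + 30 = (r + 1)*(r^3 - 4*r^2 - 11*r + 30) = (r - 5)*(r + 1)*(r^2 + r - 6) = (r - 5)*(r + 1)*(r + 3)*(r - 2)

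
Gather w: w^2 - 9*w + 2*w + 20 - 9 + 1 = w^2 - 7*w + 12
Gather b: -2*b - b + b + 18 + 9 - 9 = 18 - 2*b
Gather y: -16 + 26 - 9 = 1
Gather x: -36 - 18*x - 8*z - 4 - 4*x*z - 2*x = x*(-4*z - 20) - 8*z - 40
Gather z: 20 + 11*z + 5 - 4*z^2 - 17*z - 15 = -4*z^2 - 6*z + 10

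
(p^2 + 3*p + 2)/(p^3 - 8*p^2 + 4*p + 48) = (p + 1)/(p^2 - 10*p + 24)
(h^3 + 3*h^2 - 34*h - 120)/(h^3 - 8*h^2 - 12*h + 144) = (h + 5)/(h - 6)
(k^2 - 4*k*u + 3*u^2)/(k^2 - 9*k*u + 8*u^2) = (-k + 3*u)/(-k + 8*u)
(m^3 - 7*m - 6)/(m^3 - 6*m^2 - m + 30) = (m + 1)/(m - 5)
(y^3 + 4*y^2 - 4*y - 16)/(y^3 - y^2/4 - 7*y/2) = 4*(y^2 + 6*y + 8)/(y*(4*y + 7))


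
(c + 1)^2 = c^2 + 2*c + 1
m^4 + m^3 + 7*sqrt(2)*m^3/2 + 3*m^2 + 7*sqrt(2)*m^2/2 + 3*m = m*(m + 1)*(m + sqrt(2)/2)*(m + 3*sqrt(2))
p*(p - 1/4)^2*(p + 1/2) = p^4 - 3*p^2/16 + p/32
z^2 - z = z*(z - 1)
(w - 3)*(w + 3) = w^2 - 9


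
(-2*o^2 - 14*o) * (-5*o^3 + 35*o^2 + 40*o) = 10*o^5 - 570*o^3 - 560*o^2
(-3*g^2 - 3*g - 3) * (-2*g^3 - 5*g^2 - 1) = 6*g^5 + 21*g^4 + 21*g^3 + 18*g^2 + 3*g + 3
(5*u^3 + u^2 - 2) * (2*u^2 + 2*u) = 10*u^5 + 12*u^4 + 2*u^3 - 4*u^2 - 4*u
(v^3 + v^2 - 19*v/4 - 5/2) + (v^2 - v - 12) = v^3 + 2*v^2 - 23*v/4 - 29/2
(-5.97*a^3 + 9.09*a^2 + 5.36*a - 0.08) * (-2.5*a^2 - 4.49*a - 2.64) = 14.925*a^5 + 4.0803*a^4 - 38.4533*a^3 - 47.864*a^2 - 13.7912*a + 0.2112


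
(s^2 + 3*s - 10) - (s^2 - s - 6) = 4*s - 4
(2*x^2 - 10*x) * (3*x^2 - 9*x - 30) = 6*x^4 - 48*x^3 + 30*x^2 + 300*x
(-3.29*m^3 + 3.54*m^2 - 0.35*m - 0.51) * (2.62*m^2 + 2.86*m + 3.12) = -8.6198*m^5 - 0.134599999999999*m^4 - 1.0574*m^3 + 8.7076*m^2 - 2.5506*m - 1.5912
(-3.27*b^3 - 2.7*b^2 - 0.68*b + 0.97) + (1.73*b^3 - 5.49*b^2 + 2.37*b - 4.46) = -1.54*b^3 - 8.19*b^2 + 1.69*b - 3.49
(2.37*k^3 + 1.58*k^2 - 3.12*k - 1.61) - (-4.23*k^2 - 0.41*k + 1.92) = 2.37*k^3 + 5.81*k^2 - 2.71*k - 3.53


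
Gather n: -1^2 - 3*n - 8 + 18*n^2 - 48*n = 18*n^2 - 51*n - 9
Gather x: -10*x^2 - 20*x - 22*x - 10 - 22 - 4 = -10*x^2 - 42*x - 36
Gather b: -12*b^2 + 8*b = -12*b^2 + 8*b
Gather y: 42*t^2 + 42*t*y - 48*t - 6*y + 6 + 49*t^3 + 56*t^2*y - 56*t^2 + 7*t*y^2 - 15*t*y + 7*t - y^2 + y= 49*t^3 - 14*t^2 - 41*t + y^2*(7*t - 1) + y*(56*t^2 + 27*t - 5) + 6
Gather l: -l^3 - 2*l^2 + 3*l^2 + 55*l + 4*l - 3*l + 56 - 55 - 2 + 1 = -l^3 + l^2 + 56*l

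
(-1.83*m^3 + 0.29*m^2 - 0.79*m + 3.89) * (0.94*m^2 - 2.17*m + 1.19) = -1.7202*m^5 + 4.2437*m^4 - 3.5496*m^3 + 5.716*m^2 - 9.3814*m + 4.6291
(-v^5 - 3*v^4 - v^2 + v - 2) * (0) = 0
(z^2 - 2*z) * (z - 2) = z^3 - 4*z^2 + 4*z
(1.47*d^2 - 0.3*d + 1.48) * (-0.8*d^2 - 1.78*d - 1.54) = -1.176*d^4 - 2.3766*d^3 - 2.9138*d^2 - 2.1724*d - 2.2792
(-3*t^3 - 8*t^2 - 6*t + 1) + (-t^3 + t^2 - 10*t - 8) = -4*t^3 - 7*t^2 - 16*t - 7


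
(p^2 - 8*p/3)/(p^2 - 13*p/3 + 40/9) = 3*p/(3*p - 5)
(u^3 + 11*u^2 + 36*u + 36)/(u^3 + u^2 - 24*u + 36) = (u^2 + 5*u + 6)/(u^2 - 5*u + 6)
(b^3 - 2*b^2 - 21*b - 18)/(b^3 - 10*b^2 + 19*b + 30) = (b + 3)/(b - 5)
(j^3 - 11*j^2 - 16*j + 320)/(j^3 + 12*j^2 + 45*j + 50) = (j^2 - 16*j + 64)/(j^2 + 7*j + 10)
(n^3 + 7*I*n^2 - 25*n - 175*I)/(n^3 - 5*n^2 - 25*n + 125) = (n + 7*I)/(n - 5)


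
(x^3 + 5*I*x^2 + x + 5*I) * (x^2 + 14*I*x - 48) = x^5 + 19*I*x^4 - 117*x^3 - 221*I*x^2 - 118*x - 240*I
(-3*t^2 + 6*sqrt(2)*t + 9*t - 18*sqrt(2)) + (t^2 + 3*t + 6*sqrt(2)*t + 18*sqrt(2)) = -2*t^2 + 12*t + 12*sqrt(2)*t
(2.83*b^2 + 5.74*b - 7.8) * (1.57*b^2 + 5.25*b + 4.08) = 4.4431*b^4 + 23.8693*b^3 + 29.4354*b^2 - 17.5308*b - 31.824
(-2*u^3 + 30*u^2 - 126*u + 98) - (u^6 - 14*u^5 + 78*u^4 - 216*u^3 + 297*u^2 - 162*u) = -u^6 + 14*u^5 - 78*u^4 + 214*u^3 - 267*u^2 + 36*u + 98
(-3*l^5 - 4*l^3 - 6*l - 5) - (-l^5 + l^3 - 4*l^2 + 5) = -2*l^5 - 5*l^3 + 4*l^2 - 6*l - 10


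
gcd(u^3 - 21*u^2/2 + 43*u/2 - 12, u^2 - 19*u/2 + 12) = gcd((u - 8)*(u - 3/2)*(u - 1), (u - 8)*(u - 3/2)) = u^2 - 19*u/2 + 12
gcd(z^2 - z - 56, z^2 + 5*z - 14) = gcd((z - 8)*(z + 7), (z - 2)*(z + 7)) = z + 7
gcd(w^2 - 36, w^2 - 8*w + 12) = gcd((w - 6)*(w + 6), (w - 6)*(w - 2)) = w - 6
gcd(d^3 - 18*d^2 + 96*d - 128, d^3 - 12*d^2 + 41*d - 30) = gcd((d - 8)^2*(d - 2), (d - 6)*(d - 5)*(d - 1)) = 1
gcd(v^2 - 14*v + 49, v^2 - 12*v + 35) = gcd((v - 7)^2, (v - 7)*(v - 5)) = v - 7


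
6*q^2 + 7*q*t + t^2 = (q + t)*(6*q + t)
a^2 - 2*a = a*(a - 2)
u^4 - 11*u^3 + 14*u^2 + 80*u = u*(u - 8)*(u - 5)*(u + 2)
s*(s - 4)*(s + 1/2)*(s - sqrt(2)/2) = s^4 - 7*s^3/2 - sqrt(2)*s^3/2 - 2*s^2 + 7*sqrt(2)*s^2/4 + sqrt(2)*s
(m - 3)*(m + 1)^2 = m^3 - m^2 - 5*m - 3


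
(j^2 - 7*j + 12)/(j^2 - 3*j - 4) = (j - 3)/(j + 1)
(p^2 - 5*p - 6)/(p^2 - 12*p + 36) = (p + 1)/(p - 6)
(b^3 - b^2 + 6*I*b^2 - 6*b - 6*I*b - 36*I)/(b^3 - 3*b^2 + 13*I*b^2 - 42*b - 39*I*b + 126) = (b + 2)/(b + 7*I)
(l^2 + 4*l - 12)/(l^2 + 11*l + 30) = (l - 2)/(l + 5)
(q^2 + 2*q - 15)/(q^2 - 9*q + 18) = (q + 5)/(q - 6)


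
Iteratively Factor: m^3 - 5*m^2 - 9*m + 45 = (m + 3)*(m^2 - 8*m + 15) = (m - 3)*(m + 3)*(m - 5)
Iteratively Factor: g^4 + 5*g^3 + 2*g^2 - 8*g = (g - 1)*(g^3 + 6*g^2 + 8*g) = (g - 1)*(g + 2)*(g^2 + 4*g) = g*(g - 1)*(g + 2)*(g + 4)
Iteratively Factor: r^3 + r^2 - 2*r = (r - 1)*(r^2 + 2*r) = (r - 1)*(r + 2)*(r)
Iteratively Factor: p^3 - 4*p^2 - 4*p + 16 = (p - 2)*(p^2 - 2*p - 8) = (p - 2)*(p + 2)*(p - 4)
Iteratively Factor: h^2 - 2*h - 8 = (h - 4)*(h + 2)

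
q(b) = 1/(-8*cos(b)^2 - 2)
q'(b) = -16*sin(b)*cos(b)/(-8*cos(b)^2 - 2)^2 = -2*sin(2*b)/(2*cos(2*b) + 3)^2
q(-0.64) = -0.14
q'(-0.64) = 0.15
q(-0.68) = -0.15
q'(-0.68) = 0.17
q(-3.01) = -0.10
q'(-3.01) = -0.02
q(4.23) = -0.27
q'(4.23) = -0.47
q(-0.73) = -0.16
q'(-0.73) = 0.19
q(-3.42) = -0.11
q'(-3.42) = 0.05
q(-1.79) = -0.42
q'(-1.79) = -0.60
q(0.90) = -0.20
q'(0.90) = -0.30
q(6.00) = -0.11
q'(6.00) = 0.05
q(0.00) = -0.10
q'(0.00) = 0.00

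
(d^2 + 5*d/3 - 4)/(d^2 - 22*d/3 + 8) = (d + 3)/(d - 6)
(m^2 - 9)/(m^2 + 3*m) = (m - 3)/m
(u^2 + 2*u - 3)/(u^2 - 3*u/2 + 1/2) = 2*(u + 3)/(2*u - 1)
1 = 1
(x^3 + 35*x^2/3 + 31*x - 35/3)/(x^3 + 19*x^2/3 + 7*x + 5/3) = (3*x^2 + 20*x - 7)/(3*x^2 + 4*x + 1)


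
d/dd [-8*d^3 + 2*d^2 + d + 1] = -24*d^2 + 4*d + 1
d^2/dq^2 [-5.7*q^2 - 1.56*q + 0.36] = -11.4000000000000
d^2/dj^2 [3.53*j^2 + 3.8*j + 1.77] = 7.06000000000000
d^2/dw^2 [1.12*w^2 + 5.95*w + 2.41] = 2.24000000000000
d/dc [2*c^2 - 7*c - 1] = 4*c - 7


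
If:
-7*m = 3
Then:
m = -3/7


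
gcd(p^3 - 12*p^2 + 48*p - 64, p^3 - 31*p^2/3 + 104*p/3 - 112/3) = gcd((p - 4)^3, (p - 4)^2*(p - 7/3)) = p^2 - 8*p + 16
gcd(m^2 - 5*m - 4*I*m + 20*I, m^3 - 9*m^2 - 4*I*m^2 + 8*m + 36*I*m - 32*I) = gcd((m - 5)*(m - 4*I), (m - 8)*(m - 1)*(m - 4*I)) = m - 4*I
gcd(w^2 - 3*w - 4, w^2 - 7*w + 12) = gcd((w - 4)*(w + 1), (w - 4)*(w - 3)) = w - 4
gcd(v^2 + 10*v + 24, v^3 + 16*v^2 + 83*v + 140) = v + 4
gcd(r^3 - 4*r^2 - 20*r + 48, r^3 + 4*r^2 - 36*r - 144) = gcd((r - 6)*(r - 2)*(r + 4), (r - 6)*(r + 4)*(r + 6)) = r^2 - 2*r - 24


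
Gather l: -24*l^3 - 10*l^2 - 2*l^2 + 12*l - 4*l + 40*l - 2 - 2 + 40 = -24*l^3 - 12*l^2 + 48*l + 36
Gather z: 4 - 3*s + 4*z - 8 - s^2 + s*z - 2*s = -s^2 - 5*s + z*(s + 4) - 4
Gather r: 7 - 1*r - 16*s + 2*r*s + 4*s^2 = r*(2*s - 1) + 4*s^2 - 16*s + 7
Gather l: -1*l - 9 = -l - 9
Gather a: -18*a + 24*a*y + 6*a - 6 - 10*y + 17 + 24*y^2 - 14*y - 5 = a*(24*y - 12) + 24*y^2 - 24*y + 6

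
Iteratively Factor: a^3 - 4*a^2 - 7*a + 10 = (a - 1)*(a^2 - 3*a - 10) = (a - 5)*(a - 1)*(a + 2)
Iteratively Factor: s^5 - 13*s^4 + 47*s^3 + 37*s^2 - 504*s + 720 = (s - 5)*(s^4 - 8*s^3 + 7*s^2 + 72*s - 144) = (s - 5)*(s - 4)*(s^3 - 4*s^2 - 9*s + 36) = (s - 5)*(s - 4)*(s + 3)*(s^2 - 7*s + 12) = (s - 5)*(s - 4)^2*(s + 3)*(s - 3)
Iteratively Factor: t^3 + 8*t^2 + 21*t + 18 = (t + 3)*(t^2 + 5*t + 6) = (t + 2)*(t + 3)*(t + 3)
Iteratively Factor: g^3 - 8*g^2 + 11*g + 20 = (g - 4)*(g^2 - 4*g - 5) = (g - 5)*(g - 4)*(g + 1)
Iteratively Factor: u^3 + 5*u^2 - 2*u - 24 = (u + 3)*(u^2 + 2*u - 8) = (u + 3)*(u + 4)*(u - 2)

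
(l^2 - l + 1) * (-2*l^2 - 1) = -2*l^4 + 2*l^3 - 3*l^2 + l - 1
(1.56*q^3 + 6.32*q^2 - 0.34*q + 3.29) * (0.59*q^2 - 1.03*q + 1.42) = 0.9204*q^5 + 2.122*q^4 - 4.495*q^3 + 11.2657*q^2 - 3.8715*q + 4.6718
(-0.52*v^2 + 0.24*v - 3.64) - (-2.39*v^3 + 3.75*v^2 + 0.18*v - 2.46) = 2.39*v^3 - 4.27*v^2 + 0.06*v - 1.18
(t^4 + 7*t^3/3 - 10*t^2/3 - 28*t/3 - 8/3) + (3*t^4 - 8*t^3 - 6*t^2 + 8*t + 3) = 4*t^4 - 17*t^3/3 - 28*t^2/3 - 4*t/3 + 1/3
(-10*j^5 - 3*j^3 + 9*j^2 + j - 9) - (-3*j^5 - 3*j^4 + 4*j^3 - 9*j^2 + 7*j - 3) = -7*j^5 + 3*j^4 - 7*j^3 + 18*j^2 - 6*j - 6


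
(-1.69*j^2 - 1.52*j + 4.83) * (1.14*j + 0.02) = -1.9266*j^3 - 1.7666*j^2 + 5.4758*j + 0.0966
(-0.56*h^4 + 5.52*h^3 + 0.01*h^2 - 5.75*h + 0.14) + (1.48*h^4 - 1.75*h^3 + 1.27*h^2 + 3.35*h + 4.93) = 0.92*h^4 + 3.77*h^3 + 1.28*h^2 - 2.4*h + 5.07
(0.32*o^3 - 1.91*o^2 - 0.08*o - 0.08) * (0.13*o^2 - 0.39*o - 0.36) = 0.0416*o^5 - 0.3731*o^4 + 0.6193*o^3 + 0.7084*o^2 + 0.06*o + 0.0288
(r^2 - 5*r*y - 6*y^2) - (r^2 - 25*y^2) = -5*r*y + 19*y^2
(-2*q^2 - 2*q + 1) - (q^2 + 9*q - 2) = -3*q^2 - 11*q + 3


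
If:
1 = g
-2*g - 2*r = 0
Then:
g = 1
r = -1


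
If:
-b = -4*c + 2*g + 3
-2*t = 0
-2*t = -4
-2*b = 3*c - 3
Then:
No Solution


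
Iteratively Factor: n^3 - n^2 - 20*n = (n - 5)*(n^2 + 4*n) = n*(n - 5)*(n + 4)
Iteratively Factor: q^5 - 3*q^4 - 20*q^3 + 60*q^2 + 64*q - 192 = (q - 3)*(q^4 - 20*q^2 + 64) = (q - 3)*(q - 2)*(q^3 + 2*q^2 - 16*q - 32) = (q - 3)*(q - 2)*(q + 4)*(q^2 - 2*q - 8) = (q - 4)*(q - 3)*(q - 2)*(q + 4)*(q + 2)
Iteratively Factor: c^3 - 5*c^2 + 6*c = (c)*(c^2 - 5*c + 6) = c*(c - 2)*(c - 3)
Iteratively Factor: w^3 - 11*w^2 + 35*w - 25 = (w - 1)*(w^2 - 10*w + 25) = (w - 5)*(w - 1)*(w - 5)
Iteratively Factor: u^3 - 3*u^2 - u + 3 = (u + 1)*(u^2 - 4*u + 3) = (u - 3)*(u + 1)*(u - 1)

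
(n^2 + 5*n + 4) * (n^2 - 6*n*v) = n^4 - 6*n^3*v + 5*n^3 - 30*n^2*v + 4*n^2 - 24*n*v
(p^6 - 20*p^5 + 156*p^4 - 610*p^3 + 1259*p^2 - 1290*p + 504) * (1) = p^6 - 20*p^5 + 156*p^4 - 610*p^3 + 1259*p^2 - 1290*p + 504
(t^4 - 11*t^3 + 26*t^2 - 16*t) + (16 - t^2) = t^4 - 11*t^3 + 25*t^2 - 16*t + 16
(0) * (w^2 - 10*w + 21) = 0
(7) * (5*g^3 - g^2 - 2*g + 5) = 35*g^3 - 7*g^2 - 14*g + 35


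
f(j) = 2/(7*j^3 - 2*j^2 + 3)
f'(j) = 2*(-21*j^2 + 4*j)/(7*j^3 - 2*j^2 + 3)^2 = 2*j*(4 - 21*j)/(7*j^3 - 2*j^2 + 3)^2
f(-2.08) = -0.03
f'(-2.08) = -0.04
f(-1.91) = -0.04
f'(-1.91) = -0.06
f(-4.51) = -0.00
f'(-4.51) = -0.00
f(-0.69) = -7.94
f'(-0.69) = -402.56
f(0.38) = 0.65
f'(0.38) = -0.32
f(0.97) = 0.27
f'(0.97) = -0.56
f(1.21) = 0.16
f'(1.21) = -0.33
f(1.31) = 0.13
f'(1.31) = -0.26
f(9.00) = 0.00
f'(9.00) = 0.00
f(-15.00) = 0.00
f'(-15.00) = 0.00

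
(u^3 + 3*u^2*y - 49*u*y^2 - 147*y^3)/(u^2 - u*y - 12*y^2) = (-u^2 + 49*y^2)/(-u + 4*y)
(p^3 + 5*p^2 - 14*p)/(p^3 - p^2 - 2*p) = (p + 7)/(p + 1)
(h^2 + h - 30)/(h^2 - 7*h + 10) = (h + 6)/(h - 2)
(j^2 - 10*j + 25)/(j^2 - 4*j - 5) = (j - 5)/(j + 1)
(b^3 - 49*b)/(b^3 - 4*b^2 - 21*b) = (b + 7)/(b + 3)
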